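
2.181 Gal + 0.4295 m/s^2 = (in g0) 1 Gal = 0.01 m/s^2, so 2.181 Gal = 2.181 * 0.01 = 0.02181 m/s^2. 0.4295 m/s^2 is already in m/s^2. Sum: 0.02181 + 0.4295 = 0.45131 m/s^2. 1 g0 = 9.80665 m/s^2, so 0.45131 m/s^2 = 0.45131 / 9.80665 = 0.046020812 g0 ≈ 0.04602 g0 (4 s.f.). Final answer: 0.04602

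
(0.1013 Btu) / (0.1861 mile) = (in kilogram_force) 1 Btu = 1055.0559 J, so 0.1013 Btu = 0.1013 * 1055.0559 = 106.87716 J. 1 mile = 1609.344 m, so 0.1861 mile = 0.1861 * 1609.344 = 299.49892 m. Combine: 106.87716 J / 299.49892 m = 0.35685323 N. 1 kilogram_force = 9.80665 N, so 0.35685323 N = 0.35685323 / 9.80665 = 0.036388903 kilogram_force ≈ 0.03639 kilogram_force (4 s.f.). Final answer: 0.03639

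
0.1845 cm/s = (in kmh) 1 cm/s = 0.01 m/s, so 0.1845 cm/s = 0.1845 * 0.01 = 0.001845 m/s. 1 kmh = 0.27777778 m/s, so 0.001845 m/s = 0.001845 / 0.27777778 = 0.006642 kmh. Final answer: 0.006642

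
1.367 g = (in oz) 0.04822. Check: 1 g = 0.001 kg, so 1.367 g = 1.367 * 0.001 = 0.001367 kg. 1 oz = 0.028349523 kg, so 0.001367 kg = 0.001367 / 0.028349523 = 0.048219506 oz ≈ 0.04822 oz (4 s.f.).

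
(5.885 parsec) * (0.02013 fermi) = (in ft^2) 1 parsec = 3.0856776e+16 m, so 5.885 parsec = 5.885 * 3.0856776e+16 = 1.8159213e+17 m. 1 fermi = 1e-15 m, so 0.02013 fermi = 0.02013 * 1e-15 = 2.013e-17 m. Combine: 1.8159213e+17 m * 2.013e-17 m = 3.6554495 m^2. 1 ft^2 = 0.09290304 m^2, so 3.6554495 m^2 = 3.6554495 / 0.09290304 = 39.346931 ft^2 ≈ 39.35 ft^2 (4 s.f.). Final answer: 39.35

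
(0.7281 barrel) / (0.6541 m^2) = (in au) 1.183e-12. Check: 1 barrel = 0.15898729 m^3, so 0.7281 barrel = 0.7281 * 0.15898729 = 0.11575865 m^3. 0.6541 m^2 is already in m^2. Combine: 0.11575865 m^3 / 0.6541 m^2 = 0.17697393 m. 1 au = 1.4959787e+11 m, so 0.17697393 m = 0.17697393 / 1.4959787e+11 = 1.1829977e-12 au ≈ 1.183e-12 au (4 s.f.).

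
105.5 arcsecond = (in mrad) 0.5115. Check: 1 arcsecond = 4.8481368e-06 rad, so 105.5 arcsecond = 105.5 * 4.8481368e-06 = 0.00051147843 rad. 1 mrad = 0.001 rad, so 0.00051147843 rad = 0.00051147843 / 0.001 = 0.51147843 mrad ≈ 0.5115 mrad (4 s.f.).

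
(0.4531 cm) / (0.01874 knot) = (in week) 7.771e-07. Check: 1 cm = 0.01 m, so 0.4531 cm = 0.4531 * 0.01 = 0.004531 m. 1 knot = 0.51444444 m/s, so 0.01874 knot = 0.01874 * 0.51444444 = 0.0096406889 m/s. Combine: 0.004531 m / 0.0096406889 m/s = 0.46998716 s. 1 week = 604800 s, so 0.46998716 s = 0.46998716 / 604800 = 7.7709517e-07 week ≈ 7.771e-07 week (4 s.f.).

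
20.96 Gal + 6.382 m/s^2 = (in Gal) 659.2. Check: 1 Gal = 0.01 m/s^2, so 20.96 Gal = 20.96 * 0.01 = 0.2096 m/s^2. 6.382 m/s^2 is already in m/s^2. Sum: 0.2096 + 6.382 = 6.5916 m/s^2. 1 Gal = 0.01 m/s^2, so 6.5916 m/s^2 = 6.5916 / 0.01 = 659.16 Gal ≈ 659.2 Gal (4 s.f.).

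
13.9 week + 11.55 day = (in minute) 1.567e+05. Check: 1 week = 604800 s, so 13.9 week = 13.9 * 604800 = 8406720 s. 1 day = 86400 s, so 11.55 day = 11.55 * 86400 = 997920 s. Sum: 8406720 + 997920 = 9404640 s. 1 minute = 60 s, so 9404640 s = 9404640 / 60 = 156744 minute ≈ 1.567e+05 minute (4 s.f.).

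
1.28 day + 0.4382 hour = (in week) 1 day = 86400 s, so 1.28 day = 1.28 * 86400 = 110592 s. 1 hour = 3600 s, so 0.4382 hour = 0.4382 * 3600 = 1577.52 s. Sum: 110592 + 1577.52 = 112169.52 s. 1 week = 604800 s, so 112169.52 s = 112169.52 / 604800 = 0.18546548 week ≈ 0.1855 week (4 s.f.). Final answer: 0.1855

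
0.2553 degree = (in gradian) 0.2837. Check: 1 degree = 0.017453293 rad, so 0.2553 degree = 0.2553 * 0.017453293 = 0.0044558256 rad. 1 gradian = 0.015707963 rad, so 0.0044558256 rad = 0.0044558256 / 0.015707963 = 0.28366667 gradian ≈ 0.2837 gradian (4 s.f.).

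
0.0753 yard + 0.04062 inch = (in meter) 1 yard = 0.9144 m, so 0.0753 yard = 0.0753 * 0.9144 = 0.06885432 m. 1 inch = 0.0254 m, so 0.04062 inch = 0.04062 * 0.0254 = 0.001031748 m. Sum: 0.06885432 + 0.001031748 = 0.069886068 m. 0.069886068 m = 0.069886068 meter ≈ 0.06989 meter (4 s.f.). Final answer: 0.06989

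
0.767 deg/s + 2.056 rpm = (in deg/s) 13.1. Check: 1 deg/s = 0.017453293 rad/s, so 0.767 deg/s = 0.767 * 0.017453293 = 0.013386675 rad/s. 1 rpm = 0.10471976 rad/s, so 2.056 rpm = 2.056 * 0.10471976 = 0.21530382 rad/s. Sum: 0.013386675 + 0.21530382 = 0.22869049 rad/s. 1 deg/s = 0.017453293 rad/s, so 0.22869049 rad/s = 0.22869049 / 0.017453293 = 13.103 deg/s ≈ 13.1 deg/s (4 s.f.).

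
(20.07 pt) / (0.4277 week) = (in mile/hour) 6.123e-08. Check: 1 pt = 0.00035277778 m, so 20.07 pt = 20.07 * 0.00035277778 = 0.00708025 m. 1 week = 604800 s, so 0.4277 week = 0.4277 * 604800 = 258672.96 s. Combine: 0.00708025 m / 258672.96 s = 2.7371435e-08 m/s. 1 mile/hour = 0.44704 m/s, so 2.7371435e-08 m/s = 2.7371435e-08 / 0.44704 = 6.1228155e-08 mile/hour ≈ 6.123e-08 mile/hour (4 s.f.).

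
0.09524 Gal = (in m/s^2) 1 Gal = 0.01 m/s^2, so 0.09524 Gal = 0.09524 * 0.01 = 0.0009524 m/s^2. Result: 0.0009524 m/s^2. Final answer: 0.0009524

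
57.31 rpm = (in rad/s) 6.001. Check: 1 rpm = 0.10471976 rad/s, so 57.31 rpm = 57.31 * 0.10471976 = 6.0014892 rad/s. Result: 6.0014892 rad/s ≈ 6.001 rad/s (4 s.f.).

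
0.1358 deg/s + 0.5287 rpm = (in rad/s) 1 deg/s = 0.017453293 rad/s, so 0.1358 deg/s = 0.1358 * 0.017453293 = 0.0023701571 rad/s. 1 rpm = 0.10471976 rad/s, so 0.5287 rpm = 0.5287 * 0.10471976 = 0.055365335 rad/s. Sum: 0.0023701571 + 0.055365335 = 0.057735492 rad/s. Result: 0.057735492 rad/s ≈ 0.05774 rad/s (4 s.f.). Final answer: 0.05774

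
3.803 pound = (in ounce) 1 pound = 0.45359237 kg, so 3.803 pound = 3.803 * 0.45359237 = 1.7250118 kg. 1 ounce = 0.028349523 kg, so 1.7250118 kg = 1.7250118 / 0.028349523 = 60.848 ounce ≈ 60.85 ounce (4 s.f.). Final answer: 60.85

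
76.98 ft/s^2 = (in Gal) 2346. Check: 1 ft/s^2 = 0.3048 m/s^2, so 76.98 ft/s^2 = 76.98 * 0.3048 = 23.463504 m/s^2. 1 Gal = 0.01 m/s^2, so 23.463504 m/s^2 = 23.463504 / 0.01 = 2346.3504 Gal ≈ 2346 Gal (4 s.f.).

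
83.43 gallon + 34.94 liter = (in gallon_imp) 1 gallon = 0.0037854118 m^3, so 83.43 gallon = 83.43 * 0.0037854118 = 0.31581691 m^3. 1 liter = 0.001 m^3, so 34.94 liter = 34.94 * 0.001 = 0.03494 m^3. Sum: 0.31581691 + 0.03494 = 0.35075691 m^3. 1 gallon_imp = 0.00454609 m^3, so 0.35075691 m^3 = 0.35075691 / 0.00454609 = 77.155733 gallon_imp ≈ 77.16 gallon_imp (4 s.f.). Final answer: 77.16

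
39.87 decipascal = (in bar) 3.987e-05. Check: 1 decipascal = 0.1 Pa, so 39.87 decipascal = 39.87 * 0.1 = 3.987 Pa. 1 bar = 100000 Pa, so 3.987 Pa = 3.987 / 100000 = 3.987e-05 bar.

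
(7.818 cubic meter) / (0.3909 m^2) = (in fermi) 7.818 cubic meter = 7.818 m^3. 0.3909 m^2 is already in m^2. Combine: 7.818 m^3 / 0.3909 m^2 = 20 m. 1 fermi = 1e-15 m, so 20 m = 20 / 1e-15 = 2e+16 fermi. Final answer: 2e+16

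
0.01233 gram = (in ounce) 1 gram = 0.001 kg, so 0.01233 gram = 0.01233 * 0.001 = 1.233e-05 kg. 1 ounce = 0.028349523 kg, so 1.233e-05 kg = 1.233e-05 / 0.028349523 = 0.00043492795 ounce ≈ 0.0004349 ounce (4 s.f.). Final answer: 0.0004349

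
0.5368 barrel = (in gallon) 22.55. Check: 1 barrel = 0.15898729 m^3, so 0.5368 barrel = 0.5368 * 0.15898729 = 0.08534438 m^3. 1 gallon = 0.0037854118 m^3, so 0.08534438 m^3 = 0.08534438 / 0.0037854118 = 22.5456 gallon ≈ 22.55 gallon (4 s.f.).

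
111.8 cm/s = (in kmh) 4.025. Check: 1 cm/s = 0.01 m/s, so 111.8 cm/s = 111.8 * 0.01 = 1.118 m/s. 1 kmh = 0.27777778 m/s, so 1.118 m/s = 1.118 / 0.27777778 = 4.0248 kmh ≈ 4.025 kmh (4 s.f.).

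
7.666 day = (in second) 1 day = 86400 s, so 7.666 day = 7.666 * 86400 = 662342.4 s. 662342.4 s = 662342.4 second ≈ 6.623e+05 second (4 s.f.). Final answer: 6.623e+05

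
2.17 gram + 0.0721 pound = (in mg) 3.487e+04. Check: 1 gram = 0.001 kg, so 2.17 gram = 2.17 * 0.001 = 0.00217 kg. 1 pound = 0.45359237 kg, so 0.0721 pound = 0.0721 * 0.45359237 = 0.03270401 kg. Sum: 0.00217 + 0.03270401 = 0.03487401 kg. 1 mg = 1e-06 kg, so 0.03487401 kg = 0.03487401 / 1e-06 = 34874.01 mg ≈ 3.487e+04 mg (4 s.f.).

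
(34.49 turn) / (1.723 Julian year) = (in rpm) 1 turn = 6.2831853 rad, so 34.49 turn = 34.49 * 6.2831853 = 216.70706 rad. 1 Julian year = 31557600 s, so 1.723 Julian year = 1.723 * 31557600 = 54373745 s. Combine: 216.70706 rad / 54373745 s = 3.9855092e-06 rad/s. 1 rpm = 0.10471976 rad/s, so 3.9855092e-06 rad/s = 3.9855092e-06 / 0.10471976 = 3.805881e-05 rpm ≈ 3.806e-05 rpm (4 s.f.). Final answer: 3.806e-05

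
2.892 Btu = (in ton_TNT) 7.293e-07. Check: 1 Btu = 1055.0559 J, so 2.892 Btu = 2.892 * 1055.0559 = 3051.2215 J. 1 ton_TNT = 4.184e+09 J, so 3051.2215 J = 3051.2215 / 4.184e+09 = 7.2925945e-07 ton_TNT ≈ 7.293e-07 ton_TNT (4 s.f.).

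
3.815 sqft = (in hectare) 3.544e-05. Check: 1 sqft = 0.09290304 m^2, so 3.815 sqft = 3.815 * 0.09290304 = 0.3544251 m^2. 1 hectare = 10000 m^2, so 0.3544251 m^2 = 0.3544251 / 10000 = 3.544251e-05 hectare ≈ 3.544e-05 hectare (4 s.f.).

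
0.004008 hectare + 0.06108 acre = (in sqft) 3092. Check: 1 hectare = 10000 m^2, so 0.004008 hectare = 0.004008 * 10000 = 40.08 m^2. 1 acre = 4046.8564 m^2, so 0.06108 acre = 0.06108 * 4046.8564 = 247.18199 m^2. Sum: 40.08 + 247.18199 = 287.26199 m^2. 1 sqft = 0.09290304 m^2, so 287.26199 m^2 = 287.26199 / 0.09290304 = 3092.0623 sqft ≈ 3092 sqft (4 s.f.).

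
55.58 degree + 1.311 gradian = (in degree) 1 degree = 0.017453293 rad, so 55.58 degree = 55.58 * 0.017453293 = 0.970054 rad. 1 gradian = 0.015707963 rad, so 1.311 gradian = 1.311 * 0.015707963 = 0.02059314 rad. Sum: 0.970054 + 0.02059314 = 0.99064714 rad. 1 degree = 0.017453293 rad, so 0.99064714 rad = 0.99064714 / 0.017453293 = 56.7599 degree ≈ 56.76 degree (4 s.f.). Final answer: 56.76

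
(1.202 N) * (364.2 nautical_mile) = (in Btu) 768.4. Check: 1.202 N is already in N. 1 nautical_mile = 1852 m, so 364.2 nautical_mile = 364.2 * 1852 = 674498.4 m. Combine: 1.202 N * 674498.4 m = 810747.08 J. 1 Btu = 1055.0559 J, so 810747.08 J = 810747.08 / 1055.0559 = 768.43996 Btu ≈ 768.4 Btu (4 s.f.).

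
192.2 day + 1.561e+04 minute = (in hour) 1 day = 86400 s, so 192.2 day = 192.2 * 86400 = 16606080 s. 1 minute = 60 s, so 1.561e+04 minute = 1.561e+04 * 60 = 936600 s. Sum: 16606080 + 936600 = 17542680 s. 1 hour = 3600 s, so 17542680 s = 17542680 / 3600 = 4872.9667 hour ≈ 4873 hour (4 s.f.). Final answer: 4873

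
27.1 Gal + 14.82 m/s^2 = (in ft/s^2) 1 Gal = 0.01 m/s^2, so 27.1 Gal = 27.1 * 0.01 = 0.271 m/s^2. 14.82 m/s^2 is already in m/s^2. Sum: 0.271 + 14.82 = 15.091 m/s^2. 1 ft/s^2 = 0.3048 m/s^2, so 15.091 m/s^2 = 15.091 / 0.3048 = 49.511155 ft/s^2 ≈ 49.51 ft/s^2 (4 s.f.). Final answer: 49.51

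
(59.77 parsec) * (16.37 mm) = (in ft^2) 1 parsec = 3.0856776e+16 m, so 59.77 parsec = 59.77 * 3.0856776e+16 = 1.8443095e+18 m. 1 mm = 0.001 m, so 16.37 mm = 16.37 * 0.001 = 0.01637 m. Combine: 1.8443095e+18 m * 0.01637 m = 3.0191346e+16 m^2. 1 ft^2 = 0.09290304 m^2, so 3.0191346e+16 m^2 = 3.0191346e+16 / 0.09290304 = 3.2497695e+17 ft^2 ≈ 3.25e+17 ft^2 (4 s.f.). Final answer: 3.25e+17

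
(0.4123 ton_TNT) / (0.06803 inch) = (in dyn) 9.983e+16. Check: 1 ton_TNT = 4.184e+09 J, so 0.4123 ton_TNT = 0.4123 * 4.184e+09 = 1.7250632e+09 J. 1 inch = 0.0254 m, so 0.06803 inch = 0.06803 * 0.0254 = 0.001727962 m. Combine: 1.7250632e+09 J / 0.001727962 m = 9.9832242e+11 N. 1 dyn = 1e-05 N, so 9.9832242e+11 N = 9.9832242e+11 / 1e-05 = 9.9832242e+16 dyn ≈ 9.983e+16 dyn (4 s.f.).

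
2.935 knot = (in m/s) 1.51. Check: 1 knot = 0.51444444 m/s, so 2.935 knot = 2.935 * 0.51444444 = 1.5098944 m/s. Result: 1.5098944 m/s ≈ 1.51 m/s (4 s.f.).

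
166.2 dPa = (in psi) 0.002411. Check: 1 dPa = 0.1 Pa, so 166.2 dPa = 166.2 * 0.1 = 16.62 Pa. 1 psi = 6894.7573 Pa, so 16.62 Pa = 16.62 / 6894.7573 = 0.0024105272 psi ≈ 0.002411 psi (4 s.f.).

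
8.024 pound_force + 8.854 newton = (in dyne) 1 pound_force = 4.4482216 N, so 8.024 pound_force = 8.024 * 4.4482216 = 35.69253 N. 8.854 newton = 8.854 N. Sum: 35.69253 + 8.854 = 44.54653 N. 1 dyne = 1e-05 N, so 44.54653 N = 44.54653 / 1e-05 = 4454653 dyne ≈ 4.455e+06 dyne (4 s.f.). Final answer: 4.455e+06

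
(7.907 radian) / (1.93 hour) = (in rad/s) 0.001138. Check: 7.907 radian = 7.907 rad. 1 hour = 3600 s, so 1.93 hour = 1.93 * 3600 = 6948 s. Combine: 7.907 rad / 6948 s = 0.0011380253 rad/s. Result: 0.0011380253 rad/s ≈ 0.001138 rad/s (4 s.f.).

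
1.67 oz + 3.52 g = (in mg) 1 oz = 0.028349523 kg, so 1.67 oz = 1.67 * 0.028349523 = 0.047343704 kg. 1 g = 0.001 kg, so 3.52 g = 3.52 * 0.001 = 0.00352 kg. Sum: 0.047343704 + 0.00352 = 0.050863704 kg. 1 mg = 1e-06 kg, so 0.050863704 kg = 0.050863704 / 1e-06 = 50863.704 mg ≈ 5.086e+04 mg (4 s.f.). Final answer: 5.086e+04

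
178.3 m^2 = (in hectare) 1 hectare = 10000 m^2, so 178.3 m^2 = 178.3 / 10000 = 0.01783 hectare. Final answer: 0.01783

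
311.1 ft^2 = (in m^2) 28.9. Check: 1 ft^2 = 0.09290304 m^2, so 311.1 ft^2 = 311.1 * 0.09290304 = 28.902136 m^2. Result: 28.902136 m^2 ≈ 28.9 m^2 (4 s.f.).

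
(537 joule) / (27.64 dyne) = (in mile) 1207. Check: 537 joule = 537 J. 1 dyne = 1e-05 N, so 27.64 dyne = 27.64 * 1e-05 = 0.0002764 N. Combine: 537 J / 0.0002764 N = 1942836.5 m. 1 mile = 1609.344 m, so 1942836.5 m = 1942836.5 / 1609.344 = 1207.2226 mile ≈ 1207 mile (4 s.f.).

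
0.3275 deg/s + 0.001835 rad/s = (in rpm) 1 deg/s = 0.017453293 rad/s, so 0.3275 deg/s = 0.3275 * 0.017453293 = 0.0057159533 rad/s. 0.001835 rad/s is already in rad/s. Sum: 0.0057159533 + 0.001835 = 0.0075509533 rad/s. 1 rpm = 0.10471976 rad/s, so 0.0075509533 rad/s = 0.0075509533 / 0.10471976 = 0.072106293 rpm ≈ 0.07211 rpm (4 s.f.). Final answer: 0.07211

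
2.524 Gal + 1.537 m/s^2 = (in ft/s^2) 1 Gal = 0.01 m/s^2, so 2.524 Gal = 2.524 * 0.01 = 0.02524 m/s^2. 1.537 m/s^2 is already in m/s^2. Sum: 0.02524 + 1.537 = 1.56224 m/s^2. 1 ft/s^2 = 0.3048 m/s^2, so 1.56224 m/s^2 = 1.56224 / 0.3048 = 5.1254593 ft/s^2 ≈ 5.125 ft/s^2 (4 s.f.). Final answer: 5.125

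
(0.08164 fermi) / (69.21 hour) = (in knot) 6.369e-22. Check: 1 fermi = 1e-15 m, so 0.08164 fermi = 0.08164 * 1e-15 = 8.164e-17 m. 1 hour = 3600 s, so 69.21 hour = 69.21 * 3600 = 249156 s. Combine: 8.164e-17 m / 249156 s = 3.276662e-22 m/s. 1 knot = 0.51444444 m/s, so 3.276662e-22 m/s = 3.276662e-22 / 0.51444444 = 6.3693214e-22 knot ≈ 6.369e-22 knot (4 s.f.).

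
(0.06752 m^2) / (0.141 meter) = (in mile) 0.06752 m^2 is already in m^2. 0.141 meter = 0.141 m. Combine: 0.06752 m^2 / 0.141 m = 0.47886525 m. 1 mile = 1609.344 m, so 0.47886525 m = 0.47886525 / 1609.344 = 0.00029755307 mile ≈ 0.0002976 mile (4 s.f.). Final answer: 0.0002976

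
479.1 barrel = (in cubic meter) 76.17. Check: 1 barrel = 0.15898729 m^3, so 479.1 barrel = 479.1 * 0.15898729 = 76.170813 m^3. 76.170813 m^3 = 76.170813 cubic meter ≈ 76.17 cubic meter (4 s.f.).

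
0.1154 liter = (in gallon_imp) 0.02538. Check: 1 liter = 0.001 m^3, so 0.1154 liter = 0.1154 * 0.001 = 0.0001154 m^3. 1 gallon_imp = 0.00454609 m^3, so 0.0001154 m^3 = 0.0001154 / 0.00454609 = 0.025384451 gallon_imp ≈ 0.02538 gallon_imp (4 s.f.).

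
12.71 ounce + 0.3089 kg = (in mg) 1 ounce = 0.028349523 kg, so 12.71 ounce = 12.71 * 0.028349523 = 0.36032244 kg. 0.3089 kg is already in kg. Sum: 0.36032244 + 0.3089 = 0.66922244 kg. 1 mg = 1e-06 kg, so 0.66922244 kg = 0.66922244 / 1e-06 = 669222.44 mg ≈ 6.692e+05 mg (4 s.f.). Final answer: 6.692e+05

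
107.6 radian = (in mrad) 107.6 radian = 107.6 rad. 1 mrad = 0.001 rad, so 107.6 rad = 107.6 / 0.001 = 107600 mrad ≈ 1.076e+05 mrad (4 s.f.). Final answer: 1.076e+05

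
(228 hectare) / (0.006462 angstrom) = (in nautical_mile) 1 hectare = 10000 m^2, so 228 hectare = 228 * 10000 = 2280000 m^2. 1 angstrom = 1e-10 m, so 0.006462 angstrom = 0.006462 * 1e-10 = 6.462e-13 m. Combine: 2280000 m^2 / 6.462e-13 m = 3.5283194e+18 m. 1 nautical_mile = 1852 m, so 3.5283194e+18 m = 3.5283194e+18 / 1852 = 1.9051401e+15 nautical_mile ≈ 1.905e+15 nautical_mile (4 s.f.). Final answer: 1.905e+15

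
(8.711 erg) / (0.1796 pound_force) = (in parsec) 3.534e-23. Check: 1 erg = 1e-07 J, so 8.711 erg = 8.711 * 1e-07 = 8.711e-07 J. 1 pound_force = 4.4482216 N, so 0.1796 pound_force = 0.1796 * 4.4482216 = 0.7989006 N. Combine: 8.711e-07 J / 0.7989006 N = 1.0903734e-06 m. 1 parsec = 3.0856776e+16 m, so 1.0903734e-06 m = 1.0903734e-06 / 3.0856776e+16 = 3.5336597e-23 parsec ≈ 3.534e-23 parsec (4 s.f.).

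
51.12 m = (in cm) 1 cm = 0.01 m, so 51.12 m = 51.12 / 0.01 = 5112 cm. Final answer: 5112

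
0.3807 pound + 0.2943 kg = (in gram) 1 pound = 0.45359237 kg, so 0.3807 pound = 0.3807 * 0.45359237 = 0.17268262 kg. 0.2943 kg is already in kg. Sum: 0.17268262 + 0.2943 = 0.46698262 kg. 1 gram = 0.001 kg, so 0.46698262 kg = 0.46698262 / 0.001 = 466.98262 gram ≈ 467 gram (4 s.f.). Final answer: 467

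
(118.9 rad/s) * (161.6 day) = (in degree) 9.512e+10. Check: 118.9 rad/s is already in rad/s. 1 day = 86400 s, so 161.6 day = 161.6 * 86400 = 13962240 s. Combine: 118.9 rad/s * 13962240 s = 1.6601103e+09 rad. 1 degree = 0.017453293 rad, so 1.6601103e+09 rad = 1.6601103e+09 / 0.017453293 = 9.5117316e+10 degree ≈ 9.512e+10 degree (4 s.f.).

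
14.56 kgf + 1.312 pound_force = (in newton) 1 kgf = 9.80665 N, so 14.56 kgf = 14.56 * 9.80665 = 142.78482 N. 1 pound_force = 4.4482216 N, so 1.312 pound_force = 1.312 * 4.4482216 = 5.8360668 N. Sum: 142.78482 + 5.8360668 = 148.62089 N. 148.62089 N = 148.62089 newton ≈ 148.6 newton (4 s.f.). Final answer: 148.6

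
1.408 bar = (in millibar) 1 bar = 100000 Pa, so 1.408 bar = 1.408 * 100000 = 140800 Pa. 1 millibar = 100 Pa, so 140800 Pa = 140800 / 100 = 1408 millibar. Final answer: 1408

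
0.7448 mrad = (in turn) 0.0001185. Check: 1 mrad = 0.001 rad, so 0.7448 mrad = 0.7448 * 0.001 = 0.0007448 rad. 1 turn = 6.2831853 rad, so 0.0007448 rad = 0.0007448 / 6.2831853 = 0.0001185386 turn ≈ 0.0001185 turn (4 s.f.).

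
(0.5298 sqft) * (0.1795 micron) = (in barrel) 1 sqft = 0.09290304 m^2, so 0.5298 sqft = 0.5298 * 0.09290304 = 0.049220031 m^2. 1 micron = 1e-06 m, so 0.1795 micron = 0.1795 * 1e-06 = 1.795e-07 m. Combine: 0.049220031 m^2 * 1.795e-07 m = 8.8349955e-09 m^3. 1 barrel = 0.15898729 m^3, so 8.8349955e-09 m^3 = 8.8349955e-09 / 0.15898729 = 5.557045e-08 barrel ≈ 5.557e-08 barrel (4 s.f.). Final answer: 5.557e-08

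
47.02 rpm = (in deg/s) 1 rpm = 0.10471976 rad/s, so 47.02 rpm = 47.02 * 0.10471976 = 4.9239229 rad/s. 1 deg/s = 0.017453293 rad/s, so 4.9239229 rad/s = 4.9239229 / 0.017453293 = 282.12 deg/s ≈ 282.1 deg/s (4 s.f.). Final answer: 282.1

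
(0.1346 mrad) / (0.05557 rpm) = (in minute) 1 mrad = 0.001 rad, so 0.1346 mrad = 0.1346 * 0.001 = 0.0001346 rad. 1 rpm = 0.10471976 rad/s, so 0.05557 rpm = 0.05557 * 0.10471976 = 0.0058192768 rad/s. Combine: 0.0001346 rad / 0.0058192768 rad/s = 0.023130022 s. 1 minute = 60 s, so 0.023130022 s = 0.023130022 / 60 = 0.00038550037 minute ≈ 0.0003855 minute (4 s.f.). Final answer: 0.0003855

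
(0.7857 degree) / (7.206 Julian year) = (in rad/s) 6.03e-11. Check: 1 degree = 0.017453293 rad, so 0.7857 degree = 0.7857 * 0.017453293 = 0.013713052 rad. 1 Julian year = 31557600 s, so 7.206 Julian year = 7.206 * 31557600 = 2.2740407e+08 s. Combine: 0.013713052 rad / 2.2740407e+08 s = 6.030258e-11 rad/s. Result: 6.030258e-11 rad/s ≈ 6.03e-11 rad/s (4 s.f.).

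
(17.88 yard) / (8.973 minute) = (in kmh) 0.1093. Check: 1 yard = 0.9144 m, so 17.88 yard = 17.88 * 0.9144 = 16.349472 m. 1 minute = 60 s, so 8.973 minute = 8.973 * 60 = 538.38 s. Combine: 16.349472 m / 538.38 s = 0.030367904 m/s. 1 kmh = 0.27777778 m/s, so 0.030367904 m/s = 0.030367904 / 0.27777778 = 0.10932445 kmh ≈ 0.1093 kmh (4 s.f.).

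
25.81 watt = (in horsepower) 0.03461. Check: 25.81 watt = 25.81 W. 1 horsepower = 745.69987 W, so 25.81 W = 25.81 / 745.69987 = 0.03461178 horsepower ≈ 0.03461 horsepower (4 s.f.).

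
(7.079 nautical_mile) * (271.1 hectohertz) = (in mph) 1 nautical_mile = 1852 m, so 7.079 nautical_mile = 7.079 * 1852 = 13110.308 m. 1 hectohertz = 100 Hz, so 271.1 hectohertz = 271.1 * 100 = 27110 Hz. Combine: 13110.308 m * 27110 Hz = 3.5542045e+08 m/s. 1 mph = 0.44704 m/s, so 3.5542045e+08 m/s = 3.5542045e+08 / 0.44704 = 7.950529e+08 mph ≈ 7.951e+08 mph (4 s.f.). Final answer: 7.951e+08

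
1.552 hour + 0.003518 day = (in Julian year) 1 hour = 3600 s, so 1.552 hour = 1.552 * 3600 = 5587.2 s. 1 day = 86400 s, so 0.003518 day = 0.003518 * 86400 = 303.9552 s. Sum: 5587.2 + 303.9552 = 5891.1552 s. 1 Julian year = 31557600 s, so 5891.1552 s = 5891.1552 / 31557600 = 0.00018667944 Julian year ≈ 0.0001867 Julian year (4 s.f.). Final answer: 0.0001867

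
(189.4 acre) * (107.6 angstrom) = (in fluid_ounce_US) 278.9. Check: 1 acre = 4046.8564 m^2, so 189.4 acre = 189.4 * 4046.8564 = 766474.61 m^2. 1 angstrom = 1e-10 m, so 107.6 angstrom = 107.6 * 1e-10 = 1.076e-08 m. Combine: 766474.61 m^2 * 1.076e-08 m = 0.0082472668 m^3. 1 fluid_ounce_US = 2.957353e-05 m^3, so 0.0082472668 m^3 = 0.0082472668 / 2.957353e-05 = 278.87327 fluid_ounce_US ≈ 278.9 fluid_ounce_US (4 s.f.).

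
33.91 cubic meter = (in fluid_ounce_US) 33.91 cubic meter = 33.91 m^3. 1 fluid_ounce_US = 2.957353e-05 m^3, so 33.91 m^3 = 33.91 / 2.957353e-05 = 1146633.5 fluid_ounce_US ≈ 1.147e+06 fluid_ounce_US (4 s.f.). Final answer: 1.147e+06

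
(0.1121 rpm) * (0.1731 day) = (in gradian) 1.118e+04. Check: 1 rpm = 0.10471976 rad/s, so 0.1121 rpm = 0.1121 * 0.10471976 = 0.011739085 rad/s. 1 day = 86400 s, so 0.1731 day = 0.1731 * 86400 = 14955.84 s. Combine: 0.011739085 rad/s * 14955.84 s = 175.56787 rad. 1 gradian = 0.015707963 rad, so 175.56787 rad = 175.56787 / 0.015707963 = 11176.998 gradian ≈ 1.118e+04 gradian (4 s.f.).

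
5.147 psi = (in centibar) 1 psi = 6894.7573 Pa, so 5.147 psi = 5.147 * 6894.7573 = 35487.316 Pa. 1 centibar = 1000 Pa, so 35487.316 Pa = 35487.316 / 1000 = 35.487316 centibar ≈ 35.49 centibar (4 s.f.). Final answer: 35.49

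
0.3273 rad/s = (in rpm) 3.125. Check: 1 rpm = 0.10471976 rad/s, so 0.3273 rad/s = 0.3273 / 0.10471976 = 3.1254848 rpm ≈ 3.125 rpm (4 s.f.).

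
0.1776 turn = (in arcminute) 3836. Check: 1 turn = 6.2831853 rad, so 0.1776 turn = 0.1776 * 6.2831853 = 1.1158937 rad. 1 arcminute = 0.00029088821 rad, so 1.1158937 rad = 1.1158937 / 0.00029088821 = 3836.16 arcminute ≈ 3836 arcminute (4 s.f.).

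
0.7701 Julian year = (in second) 2.43e+07. Check: 1 Julian year = 31557600 s, so 0.7701 Julian year = 0.7701 * 31557600 = 24302508 s. 24302508 s = 24302508 second ≈ 2.43e+07 second (4 s.f.).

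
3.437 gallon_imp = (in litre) 1 gallon_imp = 0.00454609 m^3, so 3.437 gallon_imp = 3.437 * 0.00454609 = 0.015624911 m^3. 1 litre = 0.001 m^3, so 0.015624911 m^3 = 0.015624911 / 0.001 = 15.624911 litre ≈ 15.62 litre (4 s.f.). Final answer: 15.62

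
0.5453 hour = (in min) 32.72. Check: 1 hour = 3600 s, so 0.5453 hour = 0.5453 * 3600 = 1963.08 s. 1 min = 60 s, so 1963.08 s = 1963.08 / 60 = 32.718 min ≈ 32.72 min (4 s.f.).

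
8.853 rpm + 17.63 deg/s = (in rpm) 11.79. Check: 1 rpm = 0.10471976 rad/s, so 8.853 rpm = 8.853 * 0.10471976 = 0.92708399 rad/s. 1 deg/s = 0.017453293 rad/s, so 17.63 deg/s = 17.63 * 0.017453293 = 0.30770155 rad/s. Sum: 0.92708399 + 0.30770155 = 1.2347855 rad/s. 1 rpm = 0.10471976 rad/s, so 1.2347855 rad/s = 1.2347855 / 0.10471976 = 11.791333 rpm ≈ 11.79 rpm (4 s.f.).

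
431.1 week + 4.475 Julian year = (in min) 1 week = 604800 s, so 431.1 week = 431.1 * 604800 = 2.6072928e+08 s. 1 Julian year = 31557600 s, so 4.475 Julian year = 4.475 * 31557600 = 1.4122026e+08 s. Sum: 2.6072928e+08 + 1.4122026e+08 = 4.0194954e+08 s. 1 min = 60 s, so 4.0194954e+08 s = 4.0194954e+08 / 60 = 6699159 min ≈ 6.699e+06 min (4 s.f.). Final answer: 6.699e+06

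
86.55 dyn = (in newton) 0.0008655. Check: 1 dyn = 1e-05 N, so 86.55 dyn = 86.55 * 1e-05 = 0.0008655 N. 0.0008655 N = 0.0008655 newton.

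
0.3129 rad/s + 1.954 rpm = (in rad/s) 0.3129 rad/s is already in rad/s. 1 rpm = 0.10471976 rad/s, so 1.954 rpm = 1.954 * 0.10471976 = 0.2046224 rad/s. Sum: 0.3129 + 0.2046224 = 0.5175224 rad/s. Result: 0.5175224 rad/s ≈ 0.5175 rad/s (4 s.f.). Final answer: 0.5175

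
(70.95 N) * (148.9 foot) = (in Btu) 3.052. Check: 70.95 N is already in N. 1 foot = 0.3048 m, so 148.9 foot = 148.9 * 0.3048 = 45.38472 m. Combine: 70.95 N * 45.38472 m = 3220.0459 J. 1 Btu = 1055.0559 J, so 3220.0459 J = 3220.0459 / 1055.0559 = 3.0520146 Btu ≈ 3.052 Btu (4 s.f.).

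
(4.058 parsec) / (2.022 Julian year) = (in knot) 1 parsec = 3.0856776e+16 m, so 4.058 parsec = 4.058 * 3.0856776e+16 = 1.252168e+17 m. 1 Julian year = 31557600 s, so 2.022 Julian year = 2.022 * 31557600 = 63809467 s. Combine: 1.252168e+17 m / 63809467 s = 1.9623545e+09 m/s. 1 knot = 0.51444444 m/s, so 1.9623545e+09 m/s = 1.9623545e+09 / 0.51444444 = 3.814512e+09 knot ≈ 3.815e+09 knot (4 s.f.). Final answer: 3.815e+09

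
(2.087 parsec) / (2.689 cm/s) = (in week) 1 parsec = 3.0856776e+16 m, so 2.087 parsec = 2.087 * 3.0856776e+16 = 6.4398091e+16 m. 1 cm/s = 0.01 m/s, so 2.689 cm/s = 2.689 * 0.01 = 0.02689 m/s. Combine: 6.4398091e+16 m / 0.02689 m/s = 2.3948714e+18 s. 1 week = 604800 s, so 2.3948714e+18 s = 2.3948714e+18 / 604800 = 3.9597741e+12 week ≈ 3.96e+12 week (4 s.f.). Final answer: 3.96e+12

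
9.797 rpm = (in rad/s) 1 rpm = 0.10471976 rad/s, so 9.797 rpm = 9.797 * 0.10471976 = 1.0259394 rad/s. Result: 1.0259394 rad/s ≈ 1.026 rad/s (4 s.f.). Final answer: 1.026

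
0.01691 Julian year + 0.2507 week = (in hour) 190.4. Check: 1 Julian year = 31557600 s, so 0.01691 Julian year = 0.01691 * 31557600 = 533639.02 s. 1 week = 604800 s, so 0.2507 week = 0.2507 * 604800 = 151623.36 s. Sum: 533639.02 + 151623.36 = 685262.38 s. 1 hour = 3600 s, so 685262.38 s = 685262.38 / 3600 = 190.35066 hour ≈ 190.4 hour (4 s.f.).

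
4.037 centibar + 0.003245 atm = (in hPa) 43.66. Check: 1 centibar = 1000 Pa, so 4.037 centibar = 4.037 * 1000 = 4037 Pa. 1 atm = 101325 Pa, so 0.003245 atm = 0.003245 * 101325 = 328.79962 Pa. Sum: 4037 + 328.79962 = 4365.7996 Pa. 1 hPa = 100 Pa, so 4365.7996 Pa = 4365.7996 / 100 = 43.657996 hPa ≈ 43.66 hPa (4 s.f.).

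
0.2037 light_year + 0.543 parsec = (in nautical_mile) 1.009e+13. Check: 1 light_year = 9.4607305e+15 m, so 0.2037 light_year = 0.2037 * 9.4607305e+15 = 1.9271508e+15 m. 1 parsec = 3.0856776e+16 m, so 0.543 parsec = 0.543 * 3.0856776e+16 = 1.6755229e+16 m. Sum: 1.9271508e+15 + 1.6755229e+16 = 1.868238e+16 m. 1 nautical_mile = 1852 m, so 1.868238e+16 m = 1.868238e+16 / 1852 = 1.0087678e+13 nautical_mile ≈ 1.009e+13 nautical_mile (4 s.f.).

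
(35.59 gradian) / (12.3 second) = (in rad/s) 0.04545. Check: 1 gradian = 0.015707963 rad, so 35.59 gradian = 35.59 * 0.015707963 = 0.55904641 rad. 12.3 second = 12.3 s. Combine: 0.55904641 rad / 12.3 s = 0.045450928 rad/s. Result: 0.045450928 rad/s ≈ 0.04545 rad/s (4 s.f.).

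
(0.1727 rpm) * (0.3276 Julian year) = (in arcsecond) 1 rpm = 0.10471976 rad/s, so 0.1727 rpm = 0.1727 * 0.10471976 = 0.018085102 rad/s. 1 Julian year = 31557600 s, so 0.3276 Julian year = 0.3276 * 31557600 = 10338270 s. Combine: 0.018085102 rad/s * 10338270 s = 186968.66 rad. 1 arcsecond = 4.8481368e-06 rad, so 186968.66 rad = 186968.66 / 4.8481368e-06 = 3.8565054e+10 arcsecond ≈ 3.857e+10 arcsecond (4 s.f.). Final answer: 3.857e+10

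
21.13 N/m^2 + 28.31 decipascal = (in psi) 0.003475. Check: 21.13 N/m^2 = 21.13 Pa. 1 decipascal = 0.1 Pa, so 28.31 decipascal = 28.31 * 0.1 = 2.831 Pa. Sum: 21.13 + 2.831 = 23.961 Pa. 1 psi = 6894.7573 Pa, so 23.961 Pa = 23.961 / 6894.7573 = 0.0034752492 psi ≈ 0.003475 psi (4 s.f.).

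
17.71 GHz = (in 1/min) 1 GHz = 1e+09 Hz, so 17.71 GHz = 17.71 * 1e+09 = 1.771e+10 Hz. 1 1/min = 0.016666667 Hz, so 1.771e+10 Hz = 1.771e+10 / 0.016666667 = 1.0626e+12 1/min ≈ 1.063e+12 1/min (4 s.f.). Final answer: 1.063e+12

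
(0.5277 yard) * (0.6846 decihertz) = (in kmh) 0.1189. Check: 1 yard = 0.9144 m, so 0.5277 yard = 0.5277 * 0.9144 = 0.48252888 m. 1 decihertz = 0.1 Hz, so 0.6846 decihertz = 0.6846 * 0.1 = 0.06846 Hz. Combine: 0.48252888 m * 0.06846 Hz = 0.033033927 m/s. 1 kmh = 0.27777778 m/s, so 0.033033927 m/s = 0.033033927 / 0.27777778 = 0.11892214 kmh ≈ 0.1189 kmh (4 s.f.).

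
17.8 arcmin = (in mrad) 5.178. Check: 1 arcmin = 0.00029088821 rad, so 17.8 arcmin = 17.8 * 0.00029088821 = 0.0051778101 rad. 1 mrad = 0.001 rad, so 0.0051778101 rad = 0.0051778101 / 0.001 = 5.1778101 mrad ≈ 5.178 mrad (4 s.f.).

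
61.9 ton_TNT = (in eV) 1.616e+30. Check: 1 ton_TNT = 4.184e+09 J, so 61.9 ton_TNT = 61.9 * 4.184e+09 = 2.589896e+11 J. 1 eV = 1.6021766e-19 J, so 2.589896e+11 J = 2.589896e+11 / 1.6021766e-19 = 1.6164859e+30 eV ≈ 1.616e+30 eV (4 s.f.).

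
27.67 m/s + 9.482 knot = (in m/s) 27.67 m/s is already in m/s. 1 knot = 0.51444444 m/s, so 9.482 knot = 9.482 * 0.51444444 = 4.8779622 m/s. Sum: 27.67 + 4.8779622 = 32.547962 m/s. Result: 32.547962 m/s ≈ 32.55 m/s (4 s.f.). Final answer: 32.55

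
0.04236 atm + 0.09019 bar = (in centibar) 13.31. Check: 1 atm = 101325 Pa, so 0.04236 atm = 0.04236 * 101325 = 4292.127 Pa. 1 bar = 100000 Pa, so 0.09019 bar = 0.09019 * 100000 = 9019 Pa. Sum: 4292.127 + 9019 = 13311.127 Pa. 1 centibar = 1000 Pa, so 13311.127 Pa = 13311.127 / 1000 = 13.311127 centibar ≈ 13.31 centibar (4 s.f.).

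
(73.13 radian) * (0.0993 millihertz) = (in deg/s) 73.13 radian = 73.13 rad. 1 millihertz = 0.001 Hz, so 0.0993 millihertz = 0.0993 * 0.001 = 9.93e-05 Hz. Combine: 73.13 rad * 9.93e-05 Hz = 0.007261809 rad/s. 1 deg/s = 0.017453293 rad/s, so 0.007261809 rad/s = 0.007261809 / 0.017453293 = 0.41607101 deg/s ≈ 0.4161 deg/s (4 s.f.). Final answer: 0.4161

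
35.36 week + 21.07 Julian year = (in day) 7943. Check: 1 week = 604800 s, so 35.36 week = 35.36 * 604800 = 21385728 s. 1 Julian year = 31557600 s, so 21.07 Julian year = 21.07 * 31557600 = 6.6491863e+08 s. Sum: 21385728 + 6.6491863e+08 = 6.8630436e+08 s. 1 day = 86400 s, so 6.8630436e+08 s = 6.8630436e+08 / 86400 = 7943.3375 day ≈ 7943 day (4 s.f.).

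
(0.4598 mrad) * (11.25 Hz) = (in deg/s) 1 mrad = 0.001 rad, so 0.4598 mrad = 0.4598 * 0.001 = 0.0004598 rad. 11.25 Hz is already in Hz. Combine: 0.0004598 rad * 11.25 Hz = 0.00517275 rad/s. 1 deg/s = 0.017453293 rad/s, so 0.00517275 rad/s = 0.00517275 / 0.017453293 = 0.29637674 deg/s ≈ 0.2964 deg/s (4 s.f.). Final answer: 0.2964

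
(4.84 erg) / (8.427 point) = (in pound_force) 3.66e-05. Check: 1 erg = 1e-07 J, so 4.84 erg = 4.84 * 1e-07 = 4.84e-07 J. 1 point = 0.00035277778 m, so 8.427 point = 8.427 * 0.00035277778 = 0.0029728583 m. Combine: 4.84e-07 J / 0.0029728583 m = 0.00016280628 N. 1 pound_force = 4.4482216 N, so 0.00016280628 N = 0.00016280628 / 4.4482216 = 3.6600307e-05 pound_force ≈ 3.66e-05 pound_force (4 s.f.).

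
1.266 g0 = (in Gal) 1 g0 = 9.80665 m/s^2, so 1.266 g0 = 1.266 * 9.80665 = 12.415219 m/s^2. 1 Gal = 0.01 m/s^2, so 12.415219 m/s^2 = 12.415219 / 0.01 = 1241.5219 Gal ≈ 1242 Gal (4 s.f.). Final answer: 1242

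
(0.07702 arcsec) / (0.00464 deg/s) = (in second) 0.004611. Check: 1 arcsec = 4.8481368e-06 rad, so 0.07702 arcsec = 0.07702 * 4.8481368e-06 = 3.734035e-07 rad. 1 deg/s = 0.017453293 rad/s, so 0.00464 deg/s = 0.00464 * 0.017453293 = 8.0983277e-05 rad/s. Combine: 3.734035e-07 rad / 8.0983277e-05 rad/s = 0.0046108716 s. 0.0046108716 s = 0.0046108716 second ≈ 0.004611 second (4 s.f.).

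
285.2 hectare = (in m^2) 1 hectare = 10000 m^2, so 285.2 hectare = 285.2 * 10000 = 2852000 m^2. Result: 2852000 m^2 ≈ 2.852e+06 m^2 (4 s.f.). Final answer: 2.852e+06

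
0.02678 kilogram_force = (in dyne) 1 kilogram_force = 9.80665 N, so 0.02678 kilogram_force = 0.02678 * 9.80665 = 0.26262209 N. 1 dyne = 1e-05 N, so 0.26262209 N = 0.26262209 / 1e-05 = 26262.209 dyne ≈ 2.626e+04 dyne (4 s.f.). Final answer: 2.626e+04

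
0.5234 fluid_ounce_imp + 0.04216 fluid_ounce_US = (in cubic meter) 1 fluid_ounce_imp = 2.8413063e-05 m^3, so 0.5234 fluid_ounce_imp = 0.5234 * 2.8413063e-05 = 1.4871397e-05 m^3. 1 fluid_ounce_US = 2.957353e-05 m^3, so 0.04216 fluid_ounce_US = 0.04216 * 2.957353e-05 = 1.24682e-06 m^3. Sum: 1.4871397e-05 + 1.24682e-06 = 1.6118217e-05 m^3. 1.6118217e-05 m^3 = 1.6118217e-05 cubic meter ≈ 1.612e-05 cubic meter (4 s.f.). Final answer: 1.612e-05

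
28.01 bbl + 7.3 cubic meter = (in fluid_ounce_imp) 1 bbl = 0.15898729 m^3, so 28.01 bbl = 28.01 * 0.15898729 = 4.4532341 m^3. 7.3 cubic meter = 7.3 m^3. Sum: 4.4532341 + 7.3 = 11.753234 m^3. 1 fluid_ounce_imp = 2.8413063e-05 m^3, so 11.753234 m^3 = 11.753234 / 2.8413063e-05 = 413656.01 fluid_ounce_imp ≈ 4.137e+05 fluid_ounce_imp (4 s.f.). Final answer: 4.137e+05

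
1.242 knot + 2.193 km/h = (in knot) 2.426. Check: 1 knot = 0.51444444 m/s, so 1.242 knot = 1.242 * 0.51444444 = 0.63894 m/s. 1 km/h = 0.27777778 m/s, so 2.193 km/h = 2.193 * 0.27777778 = 0.60916667 m/s. Sum: 0.63894 + 0.60916667 = 1.2481067 m/s. 1 knot = 0.51444444 m/s, so 1.2481067 m/s = 1.2481067 / 0.51444444 = 2.4261253 knot ≈ 2.426 knot (4 s.f.).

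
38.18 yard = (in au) 1 yard = 0.9144 m, so 38.18 yard = 38.18 * 0.9144 = 34.911792 m. 1 au = 1.4959787e+11 m, so 34.911792 m = 34.911792 / 1.4959787e+11 = 2.3337092e-10 au ≈ 2.334e-10 au (4 s.f.). Final answer: 2.334e-10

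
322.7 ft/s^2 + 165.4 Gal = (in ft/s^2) 1 ft/s^2 = 0.3048 m/s^2, so 322.7 ft/s^2 = 322.7 * 0.3048 = 98.35896 m/s^2. 1 Gal = 0.01 m/s^2, so 165.4 Gal = 165.4 * 0.01 = 1.654 m/s^2. Sum: 98.35896 + 1.654 = 100.01296 m/s^2. 1 ft/s^2 = 0.3048 m/s^2, so 100.01296 m/s^2 = 100.01296 / 0.3048 = 328.12651 ft/s^2 ≈ 328.1 ft/s^2 (4 s.f.). Final answer: 328.1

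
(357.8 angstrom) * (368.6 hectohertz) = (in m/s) 0.001319. Check: 1 angstrom = 1e-10 m, so 357.8 angstrom = 357.8 * 1e-10 = 3.578e-08 m. 1 hectohertz = 100 Hz, so 368.6 hectohertz = 368.6 * 100 = 36860 Hz. Combine: 3.578e-08 m * 36860 Hz = 0.0013188508 m/s. Result: 0.0013188508 m/s ≈ 0.001319 m/s (4 s.f.).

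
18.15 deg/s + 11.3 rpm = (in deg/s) 1 deg/s = 0.017453293 rad/s, so 18.15 deg/s = 18.15 * 0.017453293 = 0.31677726 rad/s. 1 rpm = 0.10471976 rad/s, so 11.3 rpm = 11.3 * 0.10471976 = 1.1833332 rad/s. Sum: 0.31677726 + 1.1833332 = 1.5001105 rad/s. 1 deg/s = 0.017453293 rad/s, so 1.5001105 rad/s = 1.5001105 / 0.017453293 = 85.95 deg/s. Final answer: 85.95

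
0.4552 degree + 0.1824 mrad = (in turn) 1 degree = 0.017453293 rad, so 0.4552 degree = 0.4552 * 0.017453293 = 0.0079447388 rad. 1 mrad = 0.001 rad, so 0.1824 mrad = 0.1824 * 0.001 = 0.0001824 rad. Sum: 0.0079447388 + 0.0001824 = 0.0081271388 rad. 1 turn = 6.2831853 rad, so 0.0081271388 rad = 0.0081271388 / 6.2831853 = 0.0012934743 turn ≈ 0.001293 turn (4 s.f.). Final answer: 0.001293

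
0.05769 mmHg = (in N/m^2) 7.691. Check: 1 mmHg = 133.32237 Pa, so 0.05769 mmHg = 0.05769 * 133.32237 = 7.6913674 Pa. 7.6913674 Pa = 7.6913674 N/m^2 ≈ 7.691 N/m^2 (4 s.f.).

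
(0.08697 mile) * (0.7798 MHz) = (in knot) 1 mile = 1609.344 m, so 0.08697 mile = 0.08697 * 1609.344 = 139.96465 m. 1 MHz = 1000000 Hz, so 0.7798 MHz = 0.7798 * 1000000 = 779800 Hz. Combine: 139.96465 m * 779800 Hz = 1.0914443e+08 m/s. 1 knot = 0.51444444 m/s, so 1.0914443e+08 m/s = 1.0914443e+08 / 0.51444444 = 2.121598e+08 knot ≈ 2.122e+08 knot (4 s.f.). Final answer: 2.122e+08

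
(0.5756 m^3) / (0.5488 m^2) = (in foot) 3.441. Check: 0.5756 m^3 is already in m^3. 0.5488 m^2 is already in m^2. Combine: 0.5756 m^3 / 0.5488 m^2 = 1.0488338 m. 1 foot = 0.3048 m, so 1.0488338 m = 1.0488338 / 0.3048 = 3.4410558 foot ≈ 3.441 foot (4 s.f.).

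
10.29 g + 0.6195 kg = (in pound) 1 g = 0.001 kg, so 10.29 g = 10.29 * 0.001 = 0.01029 kg. 0.6195 kg is already in kg. Sum: 0.01029 + 0.6195 = 0.62979 kg. 1 pound = 0.45359237 kg, so 0.62979 kg = 0.62979 / 0.45359237 = 1.3884493 pound ≈ 1.388 pound (4 s.f.). Final answer: 1.388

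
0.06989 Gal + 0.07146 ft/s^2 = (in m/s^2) 1 Gal = 0.01 m/s^2, so 0.06989 Gal = 0.06989 * 0.01 = 0.0006989 m/s^2. 1 ft/s^2 = 0.3048 m/s^2, so 0.07146 ft/s^2 = 0.07146 * 0.3048 = 0.021781008 m/s^2. Sum: 0.0006989 + 0.021781008 = 0.022479908 m/s^2. Result: 0.022479908 m/s^2 ≈ 0.02248 m/s^2 (4 s.f.). Final answer: 0.02248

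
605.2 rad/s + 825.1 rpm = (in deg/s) 605.2 rad/s is already in rad/s. 1 rpm = 0.10471976 rad/s, so 825.1 rpm = 825.1 * 0.10471976 = 86.40427 rad/s. Sum: 605.2 + 86.40427 = 691.60427 rad/s. 1 deg/s = 0.017453293 rad/s, so 691.60427 rad/s = 691.60427 / 0.017453293 = 39626.006 deg/s ≈ 3.963e+04 deg/s (4 s.f.). Final answer: 3.963e+04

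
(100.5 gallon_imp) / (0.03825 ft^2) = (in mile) 0.07989. Check: 1 gallon_imp = 0.00454609 m^3, so 100.5 gallon_imp = 100.5 * 0.00454609 = 0.45688205 m^3. 1 ft^2 = 0.09290304 m^2, so 0.03825 ft^2 = 0.03825 * 0.09290304 = 0.0035535413 m^2. Combine: 0.45688205 m^3 / 0.0035535413 m^2 = 128.57091 m. 1 mile = 1609.344 m, so 128.57091 m = 128.57091 / 1609.344 = 0.079890261 mile ≈ 0.07989 mile (4 s.f.).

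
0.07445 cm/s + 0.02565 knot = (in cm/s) 1.394. Check: 1 cm/s = 0.01 m/s, so 0.07445 cm/s = 0.07445 * 0.01 = 0.0007445 m/s. 1 knot = 0.51444444 m/s, so 0.02565 knot = 0.02565 * 0.51444444 = 0.0131955 m/s. Sum: 0.0007445 + 0.0131955 = 0.01394 m/s. 1 cm/s = 0.01 m/s, so 0.01394 m/s = 0.01394 / 0.01 = 1.394 cm/s.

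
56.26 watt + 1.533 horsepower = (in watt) 1199. Check: 56.26 watt = 56.26 W. 1 horsepower = 745.69987 W, so 1.533 horsepower = 1.533 * 745.69987 = 1143.1579 W. Sum: 56.26 + 1143.1579 = 1199.4179 W. 1199.4179 W = 1199.4179 watt ≈ 1199 watt (4 s.f.).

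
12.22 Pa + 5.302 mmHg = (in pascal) 12.22 Pa is already in Pa. 1 mmHg = 133.32237 Pa, so 5.302 mmHg = 5.302 * 133.32237 = 706.8752 Pa. Sum: 12.22 + 706.8752 = 719.0952 Pa. 719.0952 Pa = 719.0952 pascal ≈ 719.1 pascal (4 s.f.). Final answer: 719.1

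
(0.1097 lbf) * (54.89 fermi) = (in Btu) 2.539e-17. Check: 1 lbf = 4.4482216 N, so 0.1097 lbf = 0.1097 * 4.4482216 = 0.48796991 N. 1 fermi = 1e-15 m, so 54.89 fermi = 54.89 * 1e-15 = 5.489e-14 m. Combine: 0.48796991 N * 5.489e-14 m = 2.6784668e-14 J. 1 Btu = 1055.0559 J, so 2.6784668e-14 J = 2.6784668e-14 / 1055.0559 = 2.5386967e-17 Btu ≈ 2.539e-17 Btu (4 s.f.).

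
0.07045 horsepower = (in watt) 52.53. Check: 1 horsepower = 745.69987 W, so 0.07045 horsepower = 0.07045 * 745.69987 = 52.534556 W. 52.534556 W = 52.534556 watt ≈ 52.53 watt (4 s.f.).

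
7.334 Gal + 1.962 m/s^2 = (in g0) 1 Gal = 0.01 m/s^2, so 7.334 Gal = 7.334 * 0.01 = 0.07334 m/s^2. 1.962 m/s^2 is already in m/s^2. Sum: 0.07334 + 1.962 = 2.03534 m/s^2. 1 g0 = 9.80665 m/s^2, so 2.03534 m/s^2 = 2.03534 / 9.80665 = 0.20754692 g0 ≈ 0.2075 g0 (4 s.f.). Final answer: 0.2075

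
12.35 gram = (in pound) 0.02723. Check: 1 gram = 0.001 kg, so 12.35 gram = 12.35 * 0.001 = 0.01235 kg. 1 pound = 0.45359237 kg, so 0.01235 kg = 0.01235 / 0.45359237 = 0.027227089 pound ≈ 0.02723 pound (4 s.f.).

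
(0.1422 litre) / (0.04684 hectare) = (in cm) 3.036e-05. Check: 1 litre = 0.001 m^3, so 0.1422 litre = 0.1422 * 0.001 = 0.0001422 m^3. 1 hectare = 10000 m^2, so 0.04684 hectare = 0.04684 * 10000 = 468.4 m^2. Combine: 0.0001422 m^3 / 468.4 m^2 = 3.0358668e-07 m. 1 cm = 0.01 m, so 3.0358668e-07 m = 3.0358668e-07 / 0.01 = 3.0358668e-05 cm ≈ 3.036e-05 cm (4 s.f.).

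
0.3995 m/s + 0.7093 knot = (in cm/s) 76.44. Check: 0.3995 m/s is already in m/s. 1 knot = 0.51444444 m/s, so 0.7093 knot = 0.7093 * 0.51444444 = 0.36489544 m/s. Sum: 0.3995 + 0.36489544 = 0.76439544 m/s. 1 cm/s = 0.01 m/s, so 0.76439544 m/s = 0.76439544 / 0.01 = 76.439544 cm/s ≈ 76.44 cm/s (4 s.f.).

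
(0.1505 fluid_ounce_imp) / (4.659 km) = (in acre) 2.268e-13. Check: 1 fluid_ounce_imp = 2.8413063e-05 m^3, so 0.1505 fluid_ounce_imp = 0.1505 * 2.8413063e-05 = 4.2761659e-06 m^3. 1 km = 1000 m, so 4.659 km = 4.659 * 1000 = 4659 m. Combine: 4.2761659e-06 m^3 / 4659 m = 9.1782913e-10 m^2. 1 acre = 4046.8564 m^2, so 9.1782913e-10 m^2 = 9.1782913e-10 / 4046.8564 = 2.2680052e-13 acre ≈ 2.268e-13 acre (4 s.f.).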